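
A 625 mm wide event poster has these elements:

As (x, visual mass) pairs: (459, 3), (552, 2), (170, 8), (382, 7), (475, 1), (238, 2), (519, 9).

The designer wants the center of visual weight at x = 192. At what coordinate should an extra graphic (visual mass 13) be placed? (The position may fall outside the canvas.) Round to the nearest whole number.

x ≈ -269

After adding the extra graphic, total weight = 3 + 2 + 8 + 7 + 1 + 2 + 9 + 13 = 45.
x: need Σw·x = 45·192 = 8640. Existing = 3·459 + 2·552 + 8·170 + 7·382 + 1·475 + 2·238 + 9·519 = 12137. Remainder -3497 / 13 ≈ -269.00.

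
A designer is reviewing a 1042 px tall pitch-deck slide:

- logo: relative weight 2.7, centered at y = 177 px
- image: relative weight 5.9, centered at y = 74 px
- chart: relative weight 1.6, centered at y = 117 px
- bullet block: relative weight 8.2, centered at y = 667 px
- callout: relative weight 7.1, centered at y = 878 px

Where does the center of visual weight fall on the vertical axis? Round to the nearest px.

Total weight = 2.7 + 5.9 + 1.6 + 8.2 + 7.1 = 25.5.
Σw·y = 2.7·177 + 5.9·74 + 1.6·117 + 8.2·667 + 7.1·878 = 12804.9, so ȳ = 12804.9/25.5 ≈ 502.15.

y ≈ 502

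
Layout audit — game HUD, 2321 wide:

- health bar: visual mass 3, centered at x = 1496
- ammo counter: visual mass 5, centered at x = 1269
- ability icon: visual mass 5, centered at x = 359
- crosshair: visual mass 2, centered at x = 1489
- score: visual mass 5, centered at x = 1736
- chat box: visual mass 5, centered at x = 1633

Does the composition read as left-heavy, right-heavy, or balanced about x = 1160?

Total weight = 3 + 5 + 5 + 2 + 5 + 5 = 25.
Σw·x = 32451; x̄ = 32451/25 ≈ 1298.04.
1298.0 vs midline 1160 → right-heavy.

right-heavy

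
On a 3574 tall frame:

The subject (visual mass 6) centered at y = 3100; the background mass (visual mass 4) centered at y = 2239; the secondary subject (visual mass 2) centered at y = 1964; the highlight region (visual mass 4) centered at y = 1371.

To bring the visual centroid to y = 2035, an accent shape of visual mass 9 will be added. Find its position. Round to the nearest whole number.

New total weight: (6 + 4 + 2 + 4) + 9 = 25.
Along y: (36968 + 9·y) / 25 = 2035 (existing moment 6·3100 + 4·2239 + 2·1964 + 4·1371 = 36968) ⇒ y = (50875 − 36968) / 9 ≈ 1545.22.

y ≈ 1545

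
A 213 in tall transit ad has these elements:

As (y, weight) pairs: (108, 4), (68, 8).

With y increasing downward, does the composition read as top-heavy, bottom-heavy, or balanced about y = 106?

top-heavy

Weights sum to 4 + 8 = 12.
Σw·y = 4·108 + 8·68 = 976, so ȳ = 976/12 ≈ 81.33.
Since 81.3 is above (smaller y than) 106, the composition reads top-heavy.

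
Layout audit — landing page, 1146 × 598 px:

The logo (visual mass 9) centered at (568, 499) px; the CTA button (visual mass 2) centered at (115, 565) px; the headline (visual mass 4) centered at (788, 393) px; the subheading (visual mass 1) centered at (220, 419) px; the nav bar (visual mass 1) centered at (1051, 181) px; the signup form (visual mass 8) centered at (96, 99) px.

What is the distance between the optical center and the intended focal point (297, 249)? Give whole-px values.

≈ 156 px

Weights sum to 9 + 2 + 4 + 1 + 1 + 8 = 25.
x: (9·568 + 2·115 + 4·788 + 1·220 + 1·1051 + 8·96) / 25 = 10533 / 25 ≈ 421.32
y: (9·499 + 2·565 + 4·393 + 1·419 + 1·181 + 8·99) / 25 = 8585 / 25 ≈ 343.40
Relative to (297, 249): Δ = (124.32, 94.40); |Δ| = √(124.32² + 94.40²) ≈ 156.10.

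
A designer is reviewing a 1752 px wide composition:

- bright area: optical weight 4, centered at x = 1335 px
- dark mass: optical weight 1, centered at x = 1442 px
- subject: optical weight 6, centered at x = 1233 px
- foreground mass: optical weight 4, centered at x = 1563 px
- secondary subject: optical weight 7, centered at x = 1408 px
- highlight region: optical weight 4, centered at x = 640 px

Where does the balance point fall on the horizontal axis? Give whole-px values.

x ≈ 1263

Total weight = 4 + 1 + 6 + 4 + 7 + 4 = 26.
Σw·x = 32848; x̄ = 32848/26 ≈ 1263.38.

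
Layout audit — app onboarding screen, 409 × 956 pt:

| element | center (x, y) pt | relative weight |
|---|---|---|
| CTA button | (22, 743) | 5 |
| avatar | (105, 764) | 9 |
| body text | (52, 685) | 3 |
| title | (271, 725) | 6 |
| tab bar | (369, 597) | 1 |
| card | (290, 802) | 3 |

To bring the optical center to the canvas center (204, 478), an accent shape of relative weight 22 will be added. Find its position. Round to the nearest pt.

(269, 156)

New total weight: (5 + 9 + 3 + 6 + 1 + 3) + 22 = 49.
x: need Σw·x = 49·204 = 9996. Existing = 5·22 + 9·105 + 3·52 + 6·271 + 1·369 + 3·290 = 4076. Remainder 5920 / 22 ≈ 269.09.
y: need Σw·y = 49·478 = 23422. Existing = 5·743 + 9·764 + 3·685 + 6·725 + 1·597 + 3·802 = 19999. Remainder 3423 / 22 ≈ 155.59.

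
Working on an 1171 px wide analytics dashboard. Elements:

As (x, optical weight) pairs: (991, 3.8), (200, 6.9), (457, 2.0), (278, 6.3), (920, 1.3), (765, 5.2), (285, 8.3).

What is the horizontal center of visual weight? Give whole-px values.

Total weight = 3.8 + 6.9 + 2.0 + 6.3 + 1.3 + 5.2 + 8.3 = 33.8.
Σw·x = 15350.7; x̄ = 15350.7/33.8 ≈ 454.16.

x ≈ 454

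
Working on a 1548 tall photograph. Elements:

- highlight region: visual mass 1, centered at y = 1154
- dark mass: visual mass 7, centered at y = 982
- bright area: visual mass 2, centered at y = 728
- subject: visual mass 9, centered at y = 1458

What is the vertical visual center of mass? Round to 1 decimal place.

Weights sum to 1 + 7 + 2 + 9 = 19.
y-moment: 1·1154 + 7·982 + 2·728 + 9·1458 = 22606; centroid 22606/19 ≈ 1189.79.

y ≈ 1189.8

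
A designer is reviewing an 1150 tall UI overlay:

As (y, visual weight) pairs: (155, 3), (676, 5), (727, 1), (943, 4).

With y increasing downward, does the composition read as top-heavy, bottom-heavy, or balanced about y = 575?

Weights sum to 3 + 5 + 1 + 4 = 13.
Σw·y = 3·155 + 5·676 + 1·727 + 4·943 = 8344, so ȳ = 8344/13 ≈ 641.85.
641.8 lies below (larger y than) the midline 575, so the layout is bottom-heavy.

bottom-heavy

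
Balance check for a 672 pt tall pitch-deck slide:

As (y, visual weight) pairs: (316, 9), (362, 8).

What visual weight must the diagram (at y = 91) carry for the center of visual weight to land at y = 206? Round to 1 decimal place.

w ≈ 19.5

Known weights sum to 9 + 8 = 17; their moment is 9·316 + 8·362 = 5740.
Set Σw·y/Σw = 206: (5740 + 91w) = 206·(17 + w).
Solving: w = (206·17 − 5740) / (91 − 206) = -2238 / -115 ≈ 19.46.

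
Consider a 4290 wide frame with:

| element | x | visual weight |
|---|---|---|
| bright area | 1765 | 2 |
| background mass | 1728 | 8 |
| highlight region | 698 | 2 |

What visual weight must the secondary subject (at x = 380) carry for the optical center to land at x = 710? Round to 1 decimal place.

w ≈ 31.0

Fixed elements: Σw = 2 + 8 + 2 = 12, Σw·x = 2·1765 + 8·1728 + 2·698 = 18750.
Balance at x = 710 requires (18750 + w·380) / (12 + w) = 710.
So w = (710·12 − 18750)/(380 − 710) = -10230/-330 ≈ 31.00.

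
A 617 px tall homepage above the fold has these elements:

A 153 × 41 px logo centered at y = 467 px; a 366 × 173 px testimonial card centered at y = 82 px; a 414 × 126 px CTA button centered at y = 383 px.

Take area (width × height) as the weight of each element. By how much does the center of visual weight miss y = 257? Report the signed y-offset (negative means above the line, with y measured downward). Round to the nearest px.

Areas: logo 153·41 = 6273, testimonial card 366·173 = 63318, CTA button 414·126 = 52164. Total weight = 121755.
y: (6273·467 + 63318·82 + 52164·383) / 121755 = 28100379 / 121755 ≈ 230.79
Difference: 230.79 − 257 ≈ -26.21.

≈ -26 px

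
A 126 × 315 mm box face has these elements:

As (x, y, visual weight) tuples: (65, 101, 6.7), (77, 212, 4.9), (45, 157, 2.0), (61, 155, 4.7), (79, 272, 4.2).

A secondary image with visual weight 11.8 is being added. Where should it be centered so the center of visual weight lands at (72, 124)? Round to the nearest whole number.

After adding the secondary image, total weight = 6.7 + 4.9 + 2.0 + 4.7 + 4.2 + 11.8 = 34.3.
x: target moment 34.3×72 = 2469.6; current 6.7·65 + 4.9·77 + 2.0·45 + 4.7·61 + 4.2·79 = 1521.3; the secondary image supplies 948.3, so x = 948.3/11.8 ≈ 80.36.
y: target moment 34.3×124 = 4253.2; current 6.7·101 + 4.9·212 + 2.0·157 + 4.7·155 + 4.2·272 = 3900.4; the secondary image supplies 352.8, so y = 352.8/11.8 ≈ 29.90.

(80, 30)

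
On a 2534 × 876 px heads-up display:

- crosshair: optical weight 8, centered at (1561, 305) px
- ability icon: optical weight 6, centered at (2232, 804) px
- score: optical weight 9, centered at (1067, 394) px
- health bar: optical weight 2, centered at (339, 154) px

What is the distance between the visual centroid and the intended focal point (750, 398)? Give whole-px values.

Total weight = 8 + 6 + 9 + 2 = 25.
x-moment: 8·1561 + 6·2232 + 9·1067 + 2·339 = 36161; centroid 36161/25 ≈ 1446.44.
y-moment: 8·305 + 6·804 + 9·394 + 2·154 = 11118; centroid 11118/25 ≈ 444.72.
Offset from (750, 398): Δx ≈ 696.44, Δy ≈ 46.72; distance = √(Δx² + Δy²) ≈ 698.01.

≈ 698 px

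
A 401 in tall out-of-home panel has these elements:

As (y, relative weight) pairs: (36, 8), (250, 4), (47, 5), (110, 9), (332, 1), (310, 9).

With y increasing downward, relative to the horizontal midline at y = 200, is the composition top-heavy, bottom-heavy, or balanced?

Total weight = 8 + 4 + 5 + 9 + 1 + 9 = 36.
y: moment 5635 / weight 36 ≈ 156.53
156.5 lies above (smaller y than) the midline 200, so the layout is top-heavy.

top-heavy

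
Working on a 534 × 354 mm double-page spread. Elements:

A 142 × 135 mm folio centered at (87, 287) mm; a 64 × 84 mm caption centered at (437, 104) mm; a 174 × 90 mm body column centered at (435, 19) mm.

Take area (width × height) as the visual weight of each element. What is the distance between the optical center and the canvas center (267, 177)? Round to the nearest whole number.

Areas: folio 142·135 = 19170, caption 64·84 = 5376, body column 174·90 = 15660. Total weight = 40206.
x-moment: 19170·87 + 5376·437 + 15660·435 = 10829202; centroid 10829202/40206 ≈ 269.34.
y-moment: 19170·287 + 5376·104 + 15660·19 = 6358434; centroid 6358434/40206 ≈ 158.15.
Relative to (267, 177): Δ = (2.34, -18.85); |Δ| = √(2.34² + -18.85²) ≈ 19.00.

≈ 19 mm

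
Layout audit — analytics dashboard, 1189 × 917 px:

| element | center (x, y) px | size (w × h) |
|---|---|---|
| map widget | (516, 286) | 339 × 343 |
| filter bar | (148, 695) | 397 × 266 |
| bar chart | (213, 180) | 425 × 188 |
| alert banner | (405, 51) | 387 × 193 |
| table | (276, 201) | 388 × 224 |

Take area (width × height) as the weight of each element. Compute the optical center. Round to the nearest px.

(317, 307)

Areas → weights: map widget 339·343 = 116277, filter bar 397·266 = 105602, bar chart 425·188 = 79900, alert banner 387·193 = 74691, table 388·224 = 86912; Σw = 463382.
Σw·x = 116277·516 + 105602·148 + 79900·213 + 74691·405 + 86912·276 = 146884295, so x̄ = 146884295/463382 ≈ 316.98.
Σw·y = 116277·286 + 105602·695 + 79900·180 + 74691·51 + 86912·201 = 142309165, so ȳ = 142309165/463382 ≈ 307.11.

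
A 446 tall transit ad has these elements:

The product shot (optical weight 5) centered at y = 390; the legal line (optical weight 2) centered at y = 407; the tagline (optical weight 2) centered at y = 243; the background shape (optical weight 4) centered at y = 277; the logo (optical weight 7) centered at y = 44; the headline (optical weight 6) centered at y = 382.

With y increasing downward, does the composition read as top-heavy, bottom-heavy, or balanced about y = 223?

bottom-heavy

Σw = 5 + 2 + 2 + 4 + 7 + 6 = 26.
y: (5·390 + 2·407 + 2·243 + 4·277 + 7·44 + 6·382) / 26 = 6958 / 26 ≈ 267.62
267.6 vs midline 223 → bottom-heavy.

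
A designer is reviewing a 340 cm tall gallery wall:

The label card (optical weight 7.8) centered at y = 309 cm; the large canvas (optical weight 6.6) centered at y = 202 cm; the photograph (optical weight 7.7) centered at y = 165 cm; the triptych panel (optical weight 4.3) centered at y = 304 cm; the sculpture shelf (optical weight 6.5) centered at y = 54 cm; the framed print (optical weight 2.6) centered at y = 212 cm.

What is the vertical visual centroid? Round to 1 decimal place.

Total weight = 7.8 + 6.6 + 7.7 + 4.3 + 6.5 + 2.6 = 35.5.
y-moment: 7.8·309 + 6.6·202 + 7.7·165 + 4.3·304 + 6.5·54 + 2.6·212 = 7223.3; centroid 7223.3/35.5 ≈ 203.47.

y ≈ 203.5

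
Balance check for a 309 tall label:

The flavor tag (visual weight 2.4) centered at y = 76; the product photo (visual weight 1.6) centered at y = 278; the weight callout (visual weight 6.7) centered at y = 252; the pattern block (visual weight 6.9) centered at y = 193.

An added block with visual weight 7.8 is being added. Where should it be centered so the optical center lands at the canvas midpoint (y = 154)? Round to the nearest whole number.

y ≈ 34

New total weight: (2.4 + 1.6 + 6.7 + 6.9) + 7.8 = 25.4.
y: target moment 25.4×154 = 3911.6; current 2.4·76 + 1.6·278 + 6.7·252 + 6.9·193 = 3647.3; the added block supplies 264.3, so y = 264.3/7.8 ≈ 33.88.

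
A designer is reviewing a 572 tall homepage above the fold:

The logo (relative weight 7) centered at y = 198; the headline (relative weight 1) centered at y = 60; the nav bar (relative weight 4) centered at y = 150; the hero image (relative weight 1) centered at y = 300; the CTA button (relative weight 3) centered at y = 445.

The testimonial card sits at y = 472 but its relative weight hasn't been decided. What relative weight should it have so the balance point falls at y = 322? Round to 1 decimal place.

w ≈ 9.8

Existing Σw = 16 (7 + 1 + 4 + 1 + 3); existing moment 7·198 + 1·60 + 4·150 + 1·300 + 3·445 = 3681.
Set Σw·y/Σw = 322: (3681 + 472w) = 322·(16 + w).
Solving: w = (322·16 − 3681) / (472 − 322) = 1471 / 150 ≈ 9.81.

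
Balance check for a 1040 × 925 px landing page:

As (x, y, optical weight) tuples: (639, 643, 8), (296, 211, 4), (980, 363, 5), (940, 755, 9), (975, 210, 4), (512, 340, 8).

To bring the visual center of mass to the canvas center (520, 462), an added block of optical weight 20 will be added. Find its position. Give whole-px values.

(125, 432)

After adding the added block, total weight = 8 + 4 + 5 + 9 + 4 + 8 + 20 = 58.
Along x: (27652 + 20·x) / 58 = 520 (existing moment 8·639 + 4·296 + 5·980 + 9·940 + 4·975 + 8·512 = 27652) ⇒ x = (30160 − 27652) / 20 ≈ 125.40.
Along y: (18158 + 20·y) / 58 = 462 (existing moment 8·643 + 4·211 + 5·363 + 9·755 + 4·210 + 8·340 = 18158) ⇒ y = (26796 − 18158) / 20 ≈ 431.90.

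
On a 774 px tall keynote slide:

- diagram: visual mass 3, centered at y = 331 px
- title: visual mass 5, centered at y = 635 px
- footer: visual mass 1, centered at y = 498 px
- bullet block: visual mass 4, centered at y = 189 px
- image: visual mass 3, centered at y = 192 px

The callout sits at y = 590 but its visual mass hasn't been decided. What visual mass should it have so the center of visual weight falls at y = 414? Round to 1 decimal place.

w ≈ 3.6

Fixed elements: Σw = 3 + 5 + 1 + 4 + 3 = 16, Σw·y = 3·331 + 5·635 + 1·498 + 4·189 + 3·192 = 5998.
For the centroid to hit 414: (5998 + w·590) / (16 + w) = 414.
So w = (414·16 − 5998)/(590 − 414) = 626/176 ≈ 3.56.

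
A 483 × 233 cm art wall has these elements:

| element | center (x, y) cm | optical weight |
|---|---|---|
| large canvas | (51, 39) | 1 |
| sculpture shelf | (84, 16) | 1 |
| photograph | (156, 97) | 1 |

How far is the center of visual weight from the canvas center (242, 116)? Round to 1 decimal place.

≈ 159.0 cm

Weights sum to 1 + 1 + 1 = 3.
x: (1·51 + 1·84 + 1·156) / 3 = 291 / 3 ≈ 97.00
y: (1·39 + 1·16 + 1·97) / 3 = 152 / 3 ≈ 50.67
Relative to (242, 116): Δ = (-145.00, -65.33); |Δ| = √(-145.00² + -65.33²) ≈ 159.04.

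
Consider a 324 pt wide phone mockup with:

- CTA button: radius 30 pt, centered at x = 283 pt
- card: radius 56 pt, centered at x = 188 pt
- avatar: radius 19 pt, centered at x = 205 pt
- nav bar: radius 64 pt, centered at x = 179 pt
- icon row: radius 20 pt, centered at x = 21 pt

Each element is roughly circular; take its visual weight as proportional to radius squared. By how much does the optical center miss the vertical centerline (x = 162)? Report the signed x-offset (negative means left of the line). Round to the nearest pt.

Weights ∝ r²: CTA button 30² = 900, card 56² = 3136, avatar 19² = 361, nav bar 64² = 4096, icon row 20² = 400; Σw = 8893.
x-moment: 900·283 + 3136·188 + 361·205 + 4096·179 + 400·21 = 1659857; centroid 1659857/8893 ≈ 186.65.
Difference: 186.65 − 162 ≈ 24.65.

≈ 25 pt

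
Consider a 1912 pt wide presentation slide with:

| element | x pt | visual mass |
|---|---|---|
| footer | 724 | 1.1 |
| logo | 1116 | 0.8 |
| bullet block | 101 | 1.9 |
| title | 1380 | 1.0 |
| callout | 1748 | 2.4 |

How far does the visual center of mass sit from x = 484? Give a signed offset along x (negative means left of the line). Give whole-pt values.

Weights sum to 1.1 + 0.8 + 1.9 + 1.0 + 2.4 = 7.2.
x-moment: 1.1·724 + 0.8·1116 + 1.9·101 + 1.0·1380 + 2.4·1748 = 7456.3; centroid 7456.3/7.2 ≈ 1035.60.
Difference: 1035.60 − 484 ≈ 551.60.

≈ 552 pt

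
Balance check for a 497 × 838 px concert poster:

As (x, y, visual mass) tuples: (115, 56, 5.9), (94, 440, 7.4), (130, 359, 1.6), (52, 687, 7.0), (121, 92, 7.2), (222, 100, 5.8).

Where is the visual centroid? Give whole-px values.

Total weight = 5.9 + 7.4 + 1.6 + 7.0 + 7.2 + 5.8 = 34.9.
Σw·x = 4104.9; x̄ = 4104.9/34.9 ≈ 117.62.
Σw·y = 10212.2; ȳ = 10212.2/34.9 ≈ 292.61.

(118, 293)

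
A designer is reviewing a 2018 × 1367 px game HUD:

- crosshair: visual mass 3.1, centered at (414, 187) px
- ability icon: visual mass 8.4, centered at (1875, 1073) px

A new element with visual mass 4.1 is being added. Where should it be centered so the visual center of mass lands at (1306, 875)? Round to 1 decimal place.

(814.7, 989.5)

New total weight: (3.1 + 8.4) + 4.1 = 15.6.
Along x: (17033.4 + 4.1·x) / 15.6 = 1306 (existing moment 3.1·414 + 8.4·1875 = 17033.4) ⇒ x = (20373.6 − 17033.4) / 4.1 ≈ 814.68.
Along y: (9592.9 + 4.1·y) / 15.6 = 875 (existing moment 3.1·187 + 8.4·1073 = 9592.9) ⇒ y = (13650.0 − 9592.9) / 4.1 ≈ 989.54.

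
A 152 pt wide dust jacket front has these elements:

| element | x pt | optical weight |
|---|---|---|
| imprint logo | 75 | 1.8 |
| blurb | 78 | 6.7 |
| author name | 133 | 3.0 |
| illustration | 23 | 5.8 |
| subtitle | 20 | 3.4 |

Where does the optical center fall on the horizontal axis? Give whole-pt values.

x ≈ 61

Total weight = 1.8 + 6.7 + 3.0 + 5.8 + 3.4 = 20.7.
Σw·x = 1.8·75 + 6.7·78 + 3.0·133 + 5.8·23 + 3.4·20 = 1258.0, so x̄ = 1258.0/20.7 ≈ 60.77.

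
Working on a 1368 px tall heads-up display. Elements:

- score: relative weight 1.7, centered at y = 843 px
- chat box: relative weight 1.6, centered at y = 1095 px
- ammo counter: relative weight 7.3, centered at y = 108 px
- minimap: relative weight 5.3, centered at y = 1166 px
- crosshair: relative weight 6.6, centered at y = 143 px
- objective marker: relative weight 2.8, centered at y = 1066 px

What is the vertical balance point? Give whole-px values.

y ≈ 557

Σw = 1.7 + 1.6 + 7.3 + 5.3 + 6.6 + 2.8 = 25.3.
Σw·y = 14081.9; ȳ = 14081.9/25.3 ≈ 556.60.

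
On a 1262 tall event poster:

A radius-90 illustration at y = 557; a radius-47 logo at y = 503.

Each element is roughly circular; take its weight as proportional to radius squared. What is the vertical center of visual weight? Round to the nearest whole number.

y ≈ 545

r² weights: illustration 90² = 8100, logo 47² = 2209. Total = 10309.
y-moment: 8100·557 + 2209·503 = 5622827; centroid 5622827/10309 ≈ 545.43.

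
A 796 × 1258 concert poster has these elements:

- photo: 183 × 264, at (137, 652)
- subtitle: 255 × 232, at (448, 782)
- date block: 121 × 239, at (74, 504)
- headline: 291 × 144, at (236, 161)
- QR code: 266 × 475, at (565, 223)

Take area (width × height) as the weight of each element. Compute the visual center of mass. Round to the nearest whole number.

Areas: photo 183·264 = 48312, subtitle 255·232 = 59160, date block 121·239 = 28919, headline 291·144 = 41904, QR code 266·475 = 126350. Total weight = 304645.
Σw·x = 48312·137 + 59160·448 + 28919·74 + 41904·236 + 126350·565 = 116539524, so x̄ = 116539524/304645 ≈ 382.54.
Σw·y = 48312·652 + 59160·782 + 28919·504 + 41904·161 + 126350·223 = 127260314, so ȳ = 127260314/304645 ≈ 417.73.

(383, 418)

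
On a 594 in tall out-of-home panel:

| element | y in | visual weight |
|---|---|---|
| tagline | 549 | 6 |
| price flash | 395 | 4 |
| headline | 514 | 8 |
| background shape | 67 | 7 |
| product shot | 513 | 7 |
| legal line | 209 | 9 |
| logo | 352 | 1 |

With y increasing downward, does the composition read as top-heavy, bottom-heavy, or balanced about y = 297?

Σw = 6 + 4 + 8 + 7 + 7 + 9 + 1 = 42.
Σw·y = 6·549 + 4·395 + 8·514 + 7·67 + 7·513 + 9·209 + 1·352 = 15279, so ȳ = 15279/42 ≈ 363.79.
363.8 vs midline 297 → bottom-heavy.

bottom-heavy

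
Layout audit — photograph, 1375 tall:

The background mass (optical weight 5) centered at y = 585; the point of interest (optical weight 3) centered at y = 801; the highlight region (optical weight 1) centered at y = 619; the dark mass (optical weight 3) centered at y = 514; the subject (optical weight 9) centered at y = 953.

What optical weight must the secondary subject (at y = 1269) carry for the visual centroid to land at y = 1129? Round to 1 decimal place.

w ≈ 54.6

Existing Σw = 21 (5 + 3 + 1 + 3 + 9); existing moment 5·585 + 3·801 + 1·619 + 3·514 + 9·953 = 16066.
For the centroid to hit 1129: (16066 + w·1269) / (21 + w) = 1129.
So w = (1129·21 − 16066)/(1269 − 1129) = 7643/140 ≈ 54.59.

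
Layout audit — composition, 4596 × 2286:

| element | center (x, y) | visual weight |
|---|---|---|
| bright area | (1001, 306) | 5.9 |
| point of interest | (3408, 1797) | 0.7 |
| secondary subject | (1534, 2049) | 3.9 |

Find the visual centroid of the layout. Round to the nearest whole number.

(1359, 1053)

Total weight = 5.9 + 0.7 + 3.9 = 10.5.
x-moment: 5.9·1001 + 0.7·3408 + 3.9·1534 = 14274.1; centroid 14274.1/10.5 ≈ 1359.44.
y-moment: 5.9·306 + 0.7·1797 + 3.9·2049 = 11054.4; centroid 11054.4/10.5 ≈ 1052.80.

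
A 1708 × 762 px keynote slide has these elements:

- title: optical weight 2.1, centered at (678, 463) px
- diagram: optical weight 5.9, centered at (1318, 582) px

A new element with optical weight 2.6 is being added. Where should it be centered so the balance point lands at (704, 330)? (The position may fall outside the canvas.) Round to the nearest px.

With the new element, Σw becomes 2.1 + 5.9 + 2.6 = 10.6.
x: target moment 10.6×704 = 7462.4; current 2.1·678 + 5.9·1318 = 9200.0; the new element supplies -1737.6, so x = -1737.6/2.6 ≈ -668.31.
y: target moment 10.6×330 = 3498.0; current 2.1·463 + 5.9·582 = 4406.1; the new element supplies -908.1, so y = -908.1/2.6 ≈ -349.27.

(-668, -349)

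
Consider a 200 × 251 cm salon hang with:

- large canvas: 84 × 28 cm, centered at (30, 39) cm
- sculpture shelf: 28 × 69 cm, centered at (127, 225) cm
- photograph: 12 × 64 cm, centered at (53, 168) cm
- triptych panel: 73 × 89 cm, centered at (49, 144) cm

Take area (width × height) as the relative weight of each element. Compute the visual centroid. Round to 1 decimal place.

Areas: large canvas 84·28 = 2352, sculpture shelf 28·69 = 1932, photograph 12·64 = 768, triptych panel 73·89 = 6497. Total weight = 11549.
x: (2352·30 + 1932·127 + 768·53 + 6497·49) / 11549 = 674981 / 11549 ≈ 58.44
y: (2352·39 + 1932·225 + 768·168 + 6497·144) / 11549 = 1591020 / 11549 ≈ 137.76

(58.4, 137.8)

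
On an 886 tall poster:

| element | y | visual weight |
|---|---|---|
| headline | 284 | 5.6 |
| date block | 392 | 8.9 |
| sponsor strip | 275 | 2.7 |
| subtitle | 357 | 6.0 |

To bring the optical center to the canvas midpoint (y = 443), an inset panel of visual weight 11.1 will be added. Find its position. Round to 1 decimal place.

y ≈ 651.5

New total weight: (5.6 + 8.9 + 2.7 + 6.0) + 11.1 = 34.3.
y: need Σw·y = 34.3·443 = 15194.9. Existing = 5.6·284 + 8.9·392 + 2.7·275 + 6.0·357 = 7963.7. Remainder 7231.2 / 11.1 ≈ 651.46.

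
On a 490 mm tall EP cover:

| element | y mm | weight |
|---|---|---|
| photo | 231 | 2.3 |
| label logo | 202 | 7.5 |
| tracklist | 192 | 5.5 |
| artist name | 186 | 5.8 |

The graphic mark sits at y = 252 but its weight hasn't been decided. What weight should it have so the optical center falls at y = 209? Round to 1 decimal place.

w ≈ 5.3

Existing Σw = 21.1 (2.3 + 7.5 + 5.5 + 5.8); existing moment 2.3·231 + 7.5·202 + 5.5·192 + 5.8·186 = 4181.1.
Set Σw·y/Σw = 209: (4181.1 + 252w) = 209·(21.1 + w).
Rearranging, w·(252 − 209) = 209·21.1 − 4181.1 = 228.8, so w ≈ 228.8/43 = 5.32.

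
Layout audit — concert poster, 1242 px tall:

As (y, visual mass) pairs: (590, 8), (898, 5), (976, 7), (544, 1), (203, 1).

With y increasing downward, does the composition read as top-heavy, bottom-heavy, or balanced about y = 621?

bottom-heavy

Total weight = 8 + 5 + 7 + 1 + 1 = 22.
y: (8·590 + 5·898 + 7·976 + 1·544 + 1·203) / 22 = 16789 / 22 ≈ 763.14
763.1 vs midline 621 → bottom-heavy.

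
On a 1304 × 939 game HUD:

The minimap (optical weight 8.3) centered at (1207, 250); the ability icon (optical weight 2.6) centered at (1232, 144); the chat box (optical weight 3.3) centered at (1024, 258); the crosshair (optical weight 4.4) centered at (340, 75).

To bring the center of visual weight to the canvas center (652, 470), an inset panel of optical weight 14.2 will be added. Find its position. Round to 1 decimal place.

With the inset panel, Σw becomes 8.3 + 2.6 + 3.3 + 4.4 + 14.2 = 32.8.
x: target moment 32.8×652 = 21385.6; current 8.3·1207 + 2.6·1232 + 3.3·1024 + 4.4·340 = 18096.5; the inset panel supplies 3289.1, so x = 3289.1/14.2 ≈ 231.63.
y: target moment 32.8×470 = 15416.0; current 8.3·250 + 2.6·144 + 3.3·258 + 4.4·75 = 3630.8; the inset panel supplies 11785.2, so y = 11785.2/14.2 ≈ 829.94.

(231.6, 829.9)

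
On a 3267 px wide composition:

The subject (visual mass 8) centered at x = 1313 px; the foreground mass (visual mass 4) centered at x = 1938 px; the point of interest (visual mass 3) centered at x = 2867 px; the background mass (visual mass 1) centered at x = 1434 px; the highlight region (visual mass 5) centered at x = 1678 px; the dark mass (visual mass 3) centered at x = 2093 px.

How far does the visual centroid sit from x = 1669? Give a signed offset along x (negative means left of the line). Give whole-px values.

Total weight = 8 + 4 + 3 + 1 + 5 + 3 = 24.
x: (8·1313 + 4·1938 + 3·2867 + 1·1434 + 5·1678 + 3·2093) / 24 = 42960 / 24 ≈ 1790.00
Offset from x = 1669: 1790.00 − 1669 ≈ 121.00.

≈ 121 px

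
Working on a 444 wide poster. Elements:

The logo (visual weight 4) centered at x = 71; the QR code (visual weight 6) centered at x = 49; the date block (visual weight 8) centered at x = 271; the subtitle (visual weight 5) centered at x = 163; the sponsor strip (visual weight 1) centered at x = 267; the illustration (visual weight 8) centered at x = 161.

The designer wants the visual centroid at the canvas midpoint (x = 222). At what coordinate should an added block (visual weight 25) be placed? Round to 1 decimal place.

x ≈ 301.5

After adding the added block, total weight = 4 + 6 + 8 + 5 + 1 + 8 + 25 = 57.
x: need Σw·x = 57·222 = 12654. Existing = 4·71 + 6·49 + 8·271 + 5·163 + 1·267 + 8·161 = 5116. Remainder 7538 / 25 ≈ 301.52.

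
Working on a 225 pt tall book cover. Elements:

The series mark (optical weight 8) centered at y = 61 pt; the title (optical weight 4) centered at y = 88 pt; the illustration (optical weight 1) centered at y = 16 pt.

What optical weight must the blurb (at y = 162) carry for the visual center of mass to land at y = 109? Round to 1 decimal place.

Fixed elements: Σw = 8 + 4 + 1 = 13, Σw·y = 8·61 + 4·88 + 1·16 = 856.
For the centroid to hit 109: (856 + w·162) / (13 + w) = 109.
So w = (109·13 − 856)/(162 − 109) = 561/53 ≈ 10.58.

w ≈ 10.6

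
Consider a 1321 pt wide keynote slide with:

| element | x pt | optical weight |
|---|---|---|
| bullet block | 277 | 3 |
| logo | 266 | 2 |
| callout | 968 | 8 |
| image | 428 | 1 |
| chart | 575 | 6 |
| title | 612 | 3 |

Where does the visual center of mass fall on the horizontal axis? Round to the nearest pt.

Σw = 3 + 2 + 8 + 1 + 6 + 3 = 23.
x: moment 14821 / weight 23 ≈ 644.39

x ≈ 644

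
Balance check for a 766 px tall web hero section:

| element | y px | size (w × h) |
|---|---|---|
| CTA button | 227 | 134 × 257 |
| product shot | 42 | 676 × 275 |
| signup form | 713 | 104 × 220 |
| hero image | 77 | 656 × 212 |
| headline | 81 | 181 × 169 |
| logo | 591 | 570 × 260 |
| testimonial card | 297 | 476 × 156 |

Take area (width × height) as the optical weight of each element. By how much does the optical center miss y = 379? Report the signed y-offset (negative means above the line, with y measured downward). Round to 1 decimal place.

≈ -135.4 px

Areas: CTA button 134·257 = 34438, product shot 676·275 = 185900, signup form 104·220 = 22880, hero image 656·212 = 139072, headline 181·169 = 30589, logo 570·260 = 148200, testimonial card 476·156 = 74256. Total weight = 635335.
y-moment: 34438·227 + 185900·42 + 22880·713 + 139072·77 + 30589·81 + 148200·591 + 74256·297 = 154765151; centroid 154765151/635335 ≈ 243.60.
Against y = 379, that's 243.60 − 379 = -135.40.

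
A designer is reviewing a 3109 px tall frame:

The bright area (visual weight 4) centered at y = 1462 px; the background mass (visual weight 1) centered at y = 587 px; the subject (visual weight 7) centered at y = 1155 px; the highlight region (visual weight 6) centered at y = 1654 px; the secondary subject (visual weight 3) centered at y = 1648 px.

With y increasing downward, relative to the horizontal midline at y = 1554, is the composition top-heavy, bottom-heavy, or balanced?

Σw = 4 + 1 + 7 + 6 + 3 = 21.
y-moment: 4·1462 + 1·587 + 7·1155 + 6·1654 + 3·1648 = 29388; centroid 29388/21 ≈ 1399.43.
1399.4 vs midline 1554 → top-heavy.

top-heavy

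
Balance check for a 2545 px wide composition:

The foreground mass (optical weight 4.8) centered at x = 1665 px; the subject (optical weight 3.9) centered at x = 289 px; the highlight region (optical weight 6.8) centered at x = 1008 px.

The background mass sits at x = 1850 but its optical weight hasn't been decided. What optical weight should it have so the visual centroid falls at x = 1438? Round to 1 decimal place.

w ≈ 15.3

Fixed elements: Σw = 4.8 + 3.9 + 6.8 = 15.5, Σw·x = 4.8·1665 + 3.9·289 + 6.8·1008 = 15973.5.
For the centroid to hit 1438: (15973.5 + w·1850) / (15.5 + w) = 1438.
So w = (1438·15.5 − 15973.5)/(1850 − 1438) = 6315.5/412 ≈ 15.33.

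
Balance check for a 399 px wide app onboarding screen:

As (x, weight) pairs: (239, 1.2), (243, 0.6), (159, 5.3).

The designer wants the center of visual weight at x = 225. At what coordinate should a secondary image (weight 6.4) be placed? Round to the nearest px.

x ≈ 275

With the secondary image, Σw becomes 1.2 + 0.6 + 5.3 + 6.4 = 13.5.
Along x: (1275.3 + 6.4·x) / 13.5 = 225 (existing moment 1.2·239 + 0.6·243 + 5.3·159 = 1275.3) ⇒ x = (3037.5 − 1275.3) / 6.4 ≈ 275.34.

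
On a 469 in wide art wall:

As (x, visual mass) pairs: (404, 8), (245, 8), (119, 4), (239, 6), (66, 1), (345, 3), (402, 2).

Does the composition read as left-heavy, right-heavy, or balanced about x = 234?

Σw = 8 + 8 + 4 + 6 + 1 + 3 + 2 = 32.
x: moment 9007 / weight 32 ≈ 281.47
Since 281.5 is right of 234, the composition reads right-heavy.

right-heavy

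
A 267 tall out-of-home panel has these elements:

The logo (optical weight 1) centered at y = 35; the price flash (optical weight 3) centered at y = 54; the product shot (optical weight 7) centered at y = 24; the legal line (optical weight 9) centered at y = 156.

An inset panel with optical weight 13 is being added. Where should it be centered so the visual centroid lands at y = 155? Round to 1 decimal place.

y ≈ 257.4

New total weight: (1 + 3 + 7 + 9) + 13 = 33.
y: need Σw·y = 33·155 = 5115. Existing = 1·35 + 3·54 + 7·24 + 9·156 = 1769. Remainder 3346 / 13 ≈ 257.38.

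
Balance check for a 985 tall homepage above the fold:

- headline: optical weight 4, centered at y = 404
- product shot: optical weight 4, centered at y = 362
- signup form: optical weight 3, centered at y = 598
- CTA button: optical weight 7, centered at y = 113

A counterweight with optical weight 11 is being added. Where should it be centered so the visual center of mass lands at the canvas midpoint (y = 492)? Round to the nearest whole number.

With the counterweight, Σw becomes 4 + 4 + 3 + 7 + 11 = 29.
y: need Σw·y = 29·492 = 14268. Existing = 4·404 + 4·362 + 3·598 + 7·113 = 5649. Remainder 8619 / 11 ≈ 783.55.

y ≈ 784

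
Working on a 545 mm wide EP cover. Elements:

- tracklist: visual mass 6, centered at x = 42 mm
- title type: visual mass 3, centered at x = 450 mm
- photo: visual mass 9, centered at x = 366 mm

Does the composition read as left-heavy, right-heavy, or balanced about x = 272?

balanced

Σw = 6 + 3 + 9 = 18.
x: (6·42 + 3·450 + 9·366) / 18 = 4896 / 18 ≈ 272.00
That equals the midline 272 — balanced.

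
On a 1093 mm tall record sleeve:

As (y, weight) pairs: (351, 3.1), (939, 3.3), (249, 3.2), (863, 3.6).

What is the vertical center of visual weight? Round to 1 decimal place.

Σw = 3.1 + 3.3 + 3.2 + 3.6 = 13.2.
y-moment: 3.1·351 + 3.3·939 + 3.2·249 + 3.6·863 = 8090.4; centroid 8090.4/13.2 ≈ 612.91.

y ≈ 612.9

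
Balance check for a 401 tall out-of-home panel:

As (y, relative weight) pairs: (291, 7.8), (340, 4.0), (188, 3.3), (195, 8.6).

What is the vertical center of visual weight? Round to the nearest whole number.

Weights sum to 7.8 + 4.0 + 3.3 + 8.6 = 23.7.
Σw·y = 7.8·291 + 4.0·340 + 3.3·188 + 8.6·195 = 5927.2, so ȳ = 5927.2/23.7 ≈ 250.09.

y ≈ 250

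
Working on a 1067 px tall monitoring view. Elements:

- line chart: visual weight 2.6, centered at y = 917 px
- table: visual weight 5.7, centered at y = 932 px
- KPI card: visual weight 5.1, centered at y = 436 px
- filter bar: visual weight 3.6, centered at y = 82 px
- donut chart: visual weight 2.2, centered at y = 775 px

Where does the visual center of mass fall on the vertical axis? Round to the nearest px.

y ≈ 621

Σw = 2.6 + 5.7 + 5.1 + 3.6 + 2.2 = 19.2.
y: (2.6·917 + 5.7·932 + 5.1·436 + 3.6·82 + 2.2·775) / 19.2 = 11920.4 / 19.2 ≈ 620.85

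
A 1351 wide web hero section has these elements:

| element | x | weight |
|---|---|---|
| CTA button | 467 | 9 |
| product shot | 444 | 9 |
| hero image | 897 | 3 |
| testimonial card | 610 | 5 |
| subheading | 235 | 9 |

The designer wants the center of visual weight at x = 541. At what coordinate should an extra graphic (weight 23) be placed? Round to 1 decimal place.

x ≈ 666.2

New total weight: (9 + 9 + 3 + 5 + 9) + 23 = 58.
x: need Σw·x = 58·541 = 31378. Existing = 9·467 + 9·444 + 3·897 + 5·610 + 9·235 = 16055. Remainder 15323 / 23 ≈ 666.22.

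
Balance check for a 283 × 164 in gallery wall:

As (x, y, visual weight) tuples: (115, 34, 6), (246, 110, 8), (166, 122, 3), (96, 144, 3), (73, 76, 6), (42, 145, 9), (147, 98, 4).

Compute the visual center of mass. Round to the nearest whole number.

Σw = 6 + 8 + 3 + 3 + 6 + 9 + 4 = 39.
Σw·x = 4848; x̄ = 4848/39 ≈ 124.31.
y: moment 4035 / weight 39 ≈ 103.46

(124, 103)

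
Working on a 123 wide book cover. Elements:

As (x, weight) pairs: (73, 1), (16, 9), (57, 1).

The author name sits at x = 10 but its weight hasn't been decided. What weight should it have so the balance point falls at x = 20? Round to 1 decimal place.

w ≈ 5.4

Fixed elements: Σw = 1 + 9 + 1 = 11, Σw·x = 1·73 + 9·16 + 1·57 = 274.
For the centroid to hit 20: (274 + w·10) / (11 + w) = 20.
Solving: w = (20·11 − 274) / (10 − 20) = -54 / -10 ≈ 5.40.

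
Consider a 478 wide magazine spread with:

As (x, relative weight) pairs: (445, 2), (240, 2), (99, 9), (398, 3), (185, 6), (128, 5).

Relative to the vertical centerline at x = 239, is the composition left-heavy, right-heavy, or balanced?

left-heavy

Weights sum to 2 + 2 + 9 + 3 + 6 + 5 = 27.
Σw·x = 2·445 + 2·240 + 9·99 + 3·398 + 6·185 + 5·128 = 5205, so x̄ = 5205/27 ≈ 192.78.
Since 192.8 is left of 239, the composition reads left-heavy.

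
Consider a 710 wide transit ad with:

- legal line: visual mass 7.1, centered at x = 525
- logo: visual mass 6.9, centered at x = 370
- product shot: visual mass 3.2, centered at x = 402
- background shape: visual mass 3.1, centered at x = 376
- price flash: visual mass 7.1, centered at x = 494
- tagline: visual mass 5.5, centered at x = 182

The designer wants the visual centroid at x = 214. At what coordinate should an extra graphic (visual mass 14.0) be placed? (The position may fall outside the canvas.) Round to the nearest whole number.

x ≈ -229

After adding the extra graphic, total weight = 7.1 + 6.9 + 3.2 + 3.1 + 7.1 + 5.5 + 14.0 = 46.9.
Along x: (13240.9 + 14.0·x) / 46.9 = 214 (existing moment 7.1·525 + 6.9·370 + 3.2·402 + 3.1·376 + 7.1·494 + 5.5·182 = 13240.9) ⇒ x = (10036.6 − 13240.9) / 14.0 ≈ -228.88.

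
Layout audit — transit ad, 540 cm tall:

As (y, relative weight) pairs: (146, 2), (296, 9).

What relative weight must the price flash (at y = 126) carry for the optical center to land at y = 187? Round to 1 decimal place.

w ≈ 14.7

Fixed elements: Σw = 2 + 9 = 11, Σw·y = 2·146 + 9·296 = 2956.
Balance at y = 187 requires (2956 + w·126) / (11 + w) = 187.
Solving: w = (187·11 − 2956) / (126 − 187) = -899 / -61 ≈ 14.74.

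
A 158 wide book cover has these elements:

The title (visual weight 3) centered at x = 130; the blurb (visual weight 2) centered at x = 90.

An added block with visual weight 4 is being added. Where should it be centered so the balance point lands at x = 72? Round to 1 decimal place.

With the added block, Σw becomes 3 + 2 + 4 = 9.
x: need Σw·x = 9·72 = 648. Existing = 3·130 + 2·90 = 570. Remainder 78 / 4 ≈ 19.50.

x ≈ 19.5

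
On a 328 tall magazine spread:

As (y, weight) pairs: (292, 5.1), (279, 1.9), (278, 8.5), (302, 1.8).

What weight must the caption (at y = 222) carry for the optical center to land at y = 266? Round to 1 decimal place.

Existing Σw = 17.3 (5.1 + 1.9 + 8.5 + 1.8); existing moment 5.1·292 + 1.9·279 + 8.5·278 + 1.8·302 = 4925.9.
Set Σw·y/Σw = 266: (4925.9 + 222w) = 266·(17.3 + w).
Solving: w = (266·17.3 − 4925.9) / (222 − 266) = -324.1 / -44 ≈ 7.37.

w ≈ 7.4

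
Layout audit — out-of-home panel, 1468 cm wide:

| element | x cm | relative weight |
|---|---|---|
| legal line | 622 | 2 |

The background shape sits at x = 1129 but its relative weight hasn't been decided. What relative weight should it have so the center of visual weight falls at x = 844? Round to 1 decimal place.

w ≈ 1.6

The single fixed element contributes weight 2, moment 2·622 = 1244.
For the centroid to hit 844: (1244 + w·1129) / (2 + w) = 844.
Solving: w = (844·2 − 1244) / (1129 − 844) = 444 / 285 ≈ 1.56.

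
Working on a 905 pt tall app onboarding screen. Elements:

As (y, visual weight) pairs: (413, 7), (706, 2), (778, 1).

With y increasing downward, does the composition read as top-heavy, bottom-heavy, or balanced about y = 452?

bottom-heavy

Total weight = 7 + 2 + 1 = 10.
y: (7·413 + 2·706 + 1·778) / 10 = 5081 / 10 ≈ 508.10
508.1 vs midline 452 → bottom-heavy.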